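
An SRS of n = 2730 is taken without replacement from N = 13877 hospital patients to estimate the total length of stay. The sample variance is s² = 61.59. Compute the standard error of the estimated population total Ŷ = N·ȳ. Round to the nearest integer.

1868

Var(Ŷ) = N²·Var(ȳ) = N²·(1 − n/N)·s²/n.
f = 2730/13877 = 0.19672840; Var(ȳ) = 0.80327160·61.59/2730 = 0.01812216.
Var(Ŷ) = 13877² · 0.01812216 = 3.4898048 × 10^6.
SE(Ŷ) = √(3.4898048 × 10^6) = 1868.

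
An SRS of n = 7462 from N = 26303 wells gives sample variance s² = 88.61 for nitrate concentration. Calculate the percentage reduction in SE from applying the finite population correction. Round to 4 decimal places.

f = n/N = 7462/26303 = 0.28369388.
SE_no-fpc = √(s²/n) = 0.1089717; SE_fpc = √((1−f)s²/n) = 0.092228061.
Ratio = √(1−f) = 0.84634870. Reduction = 100·(1 − 0.84634870) = 15.3651%.

15.3651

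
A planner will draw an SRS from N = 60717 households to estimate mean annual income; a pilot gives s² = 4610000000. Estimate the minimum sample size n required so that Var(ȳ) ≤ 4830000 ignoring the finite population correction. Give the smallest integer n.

955

Without fpc, n₀ = s²/D = 4610000000/4830000 = 954.4513.
Rounding up, n = 955.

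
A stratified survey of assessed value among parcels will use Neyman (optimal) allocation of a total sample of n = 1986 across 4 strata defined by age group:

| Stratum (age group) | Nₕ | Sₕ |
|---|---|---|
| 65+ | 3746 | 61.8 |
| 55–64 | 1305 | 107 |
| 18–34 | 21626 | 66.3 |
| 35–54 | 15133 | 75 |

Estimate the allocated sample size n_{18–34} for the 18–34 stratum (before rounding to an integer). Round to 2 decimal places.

Neyman allocation: nₕ = n·NₕSₕ / Σⱼ NⱼSⱼ.
Σ NⱼSⱼ = 3746·61.8 + 1305·107 + 21626·66.3 + 15133·75 = 2.9399166 × 10^6.
n_{18–34} = 1986·21626·66.3 / (2.9399166 × 10^6) = 968.58.

968.58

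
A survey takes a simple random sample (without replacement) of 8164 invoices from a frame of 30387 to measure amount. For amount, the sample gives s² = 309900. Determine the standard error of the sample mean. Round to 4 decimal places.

Under SRS without replacement, Var(ȳ) = (1 − f)·s²/n with f = n/N = 8164/30387 = 0.26866752.
Var(ȳ) = (1 − 0.26866752)·309900/8164 = 0.73133248·37.959334 = 27.760894.
SE(ȳ) = √(27.760894) = 5.2689.

5.2689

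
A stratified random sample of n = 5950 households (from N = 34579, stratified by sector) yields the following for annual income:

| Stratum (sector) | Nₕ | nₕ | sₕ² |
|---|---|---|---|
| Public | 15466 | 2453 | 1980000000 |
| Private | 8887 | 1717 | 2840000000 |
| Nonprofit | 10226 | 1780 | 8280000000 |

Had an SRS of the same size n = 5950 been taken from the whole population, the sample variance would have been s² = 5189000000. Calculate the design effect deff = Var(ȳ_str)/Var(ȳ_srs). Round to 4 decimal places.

0.7756

Var(ȳ_str) = Σ Wₕ²(1−fₕ)sₕ²/nₕ with Wₕ = Nₕ/34579:
  Public: (15466/34579)²·(1−2453/15466)·1980000000/2453 = 135862.07
  Private: (8887/34579)²·(1−1717/8887)·2840000000/1717 = 88144.967
  Nonprofit: (10226/34579)²·(1−1780/10226)·8280000000/1780 = 336002.37
  → Var(ȳ_str) = 560009.41.
Var(ȳ_srs) = (1 − 5950/34579)·5189000000/5950 = 722038.66.
deff = 560009.41 / 722038.66 = 0.7756.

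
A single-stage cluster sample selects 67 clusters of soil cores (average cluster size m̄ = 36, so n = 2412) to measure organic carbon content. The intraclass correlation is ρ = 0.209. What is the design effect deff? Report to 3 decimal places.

8.315

deff = 1 + (36 − 1)·0.209 = 1 + 7.315 = 8.315.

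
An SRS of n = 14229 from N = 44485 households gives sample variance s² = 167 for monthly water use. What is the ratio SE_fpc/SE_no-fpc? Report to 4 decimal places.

0.8247

f = n/N = 14229/44485 = 0.31986063.
SE_no-fpc = √(s²/n) = 0.10833556; SE_fpc = √((1−f)s²/n) = 0.089344949.
Ratio = √(1−f) = 0.82470563.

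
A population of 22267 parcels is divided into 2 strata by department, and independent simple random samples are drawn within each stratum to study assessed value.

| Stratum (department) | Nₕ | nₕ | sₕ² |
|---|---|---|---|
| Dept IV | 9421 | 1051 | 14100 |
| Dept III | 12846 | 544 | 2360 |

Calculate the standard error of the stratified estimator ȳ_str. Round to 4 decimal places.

1.8752

Var(ȳ_str) = Σₕ Wₕ²(1 − fₕ)sₕ²/nₕ with Wₕ = Nₕ/N, N = 22267.
Dept IV: Wₕ = 0.42309247; term = 0.42309247²·(1 − 0.11155928)·14100/1051 = 2.133612.
Dept III: Wₕ = 0.57690753; term = 0.57690753²·(1 − 0.04234781)·2360/544 = 1.3827171.
Sum = 3.5163291.
SE = √(3.5163291) = 1.8752.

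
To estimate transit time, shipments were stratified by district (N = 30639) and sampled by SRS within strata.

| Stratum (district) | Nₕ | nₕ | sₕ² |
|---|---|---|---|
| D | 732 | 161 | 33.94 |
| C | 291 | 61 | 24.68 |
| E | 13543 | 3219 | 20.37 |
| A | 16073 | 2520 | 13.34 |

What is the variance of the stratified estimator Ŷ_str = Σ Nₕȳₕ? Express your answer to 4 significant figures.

2.153 × 10^6

Var(Ŷ_str) = Σₕ Nₕ²(1 − fₕ)sₕ²/nₕ.
D: 732²·(1 − 161/732)·33.94/161 = 88111.613.
C: 291²·(1 − 61/291)·24.68/61 = 27079.22.
E: 13543²·(1 − 3219/13543)·20.37/3219 = 884775.17.
A: 16073²·(1 − 2520/16073)·13.34/2520 = 1.153155 × 10^6.
Sum = 2.153121 × 10^6.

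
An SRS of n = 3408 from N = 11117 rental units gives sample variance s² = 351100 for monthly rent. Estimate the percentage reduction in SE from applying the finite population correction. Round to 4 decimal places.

f = n/N = 3408/11117 = 0.30655752.
SE_no-fpc = √(s²/n) = 10.14999; SE_fpc = √((1−f)s²/n) = 8.452221.
Ratio = √(1−f) = 0.83273193. Reduction = 100·(1 − 0.83273193) = 16.7268%.

16.7268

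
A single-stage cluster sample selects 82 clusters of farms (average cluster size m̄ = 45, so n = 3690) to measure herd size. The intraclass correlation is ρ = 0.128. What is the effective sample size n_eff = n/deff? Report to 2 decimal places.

deff = 1 + (45 − 1)·0.128 = 1 + 5.632 = 6.632.
n_eff = 3690 / 6.632 = 556.39.

556.39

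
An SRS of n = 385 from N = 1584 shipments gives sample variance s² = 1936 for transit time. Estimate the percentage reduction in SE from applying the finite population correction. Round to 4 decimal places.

12.9974

f = n/N = 385/1584 = 0.24305556.
SE_no-fpc = √(s²/n) = 2.2424476; SE_fpc = √((1−f)s²/n) = 1.9509867.
Ratio = √(1−f) = 0.87002554. Reduction = 100·(1 − 0.87002554) = 12.9974%.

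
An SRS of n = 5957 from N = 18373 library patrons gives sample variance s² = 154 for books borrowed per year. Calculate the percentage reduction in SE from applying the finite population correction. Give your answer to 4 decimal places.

17.7945

f = n/N = 5957/18373 = 0.32422577.
SE_no-fpc = √(s²/n) = 0.16078538; SE_fpc = √((1−f)s²/n) = 0.13217441.
Ratio = √(1−f) = 0.82205488. Reduction = 100·(1 − 0.82205488) = 17.7945%.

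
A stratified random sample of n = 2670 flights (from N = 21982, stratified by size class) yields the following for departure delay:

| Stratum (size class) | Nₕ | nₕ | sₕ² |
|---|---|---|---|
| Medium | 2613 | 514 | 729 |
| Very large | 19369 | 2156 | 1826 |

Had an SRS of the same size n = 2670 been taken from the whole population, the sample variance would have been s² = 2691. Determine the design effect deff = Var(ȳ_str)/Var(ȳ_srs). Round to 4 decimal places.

0.6781

Var(ȳ_str) = Σ Wₕ²(1−fₕ)sₕ²/nₕ with Wₕ = Nₕ/21982:
  Medium: (2613/21982)²·(1−514/2613)·729/514 = 0.016098368
  Very large: (19369/21982)²·(1−2156/19369)·1826/2156 = 0.58436121
  → Var(ȳ_str) = 0.60045958.
Var(ȳ_srs) = (1 − 2670/21982)·2691/2670 = 0.88544683.
deff = 0.60045958 / 0.88544683 = 0.6781.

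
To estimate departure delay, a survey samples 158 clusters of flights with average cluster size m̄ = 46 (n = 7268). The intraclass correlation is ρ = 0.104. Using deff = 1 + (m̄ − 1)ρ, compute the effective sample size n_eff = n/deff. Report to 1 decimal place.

deff = 1 + (46 − 1)·0.104 = 1 + 4.68 = 5.68.
n_eff = 7268 / 5.68 = 1279.6.

1279.6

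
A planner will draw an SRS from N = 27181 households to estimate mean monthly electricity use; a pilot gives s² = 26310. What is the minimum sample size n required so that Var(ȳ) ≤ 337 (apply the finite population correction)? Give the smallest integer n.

Without fpc, n₀ = s²/D = 26310/337 = 78.0712.
With fpc, (1 − n/N)·s²/n ≤ D requires n ≥ n₀/(1 + n₀/N) = 78.0712/(1 + 78.0712/27181) = 77.8476.
Rounding up, n = 78.

78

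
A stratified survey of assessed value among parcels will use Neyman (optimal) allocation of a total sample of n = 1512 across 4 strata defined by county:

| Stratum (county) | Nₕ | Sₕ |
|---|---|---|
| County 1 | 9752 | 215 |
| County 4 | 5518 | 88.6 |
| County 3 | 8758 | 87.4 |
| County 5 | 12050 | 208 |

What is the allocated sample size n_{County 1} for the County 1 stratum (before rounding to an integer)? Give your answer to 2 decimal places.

541.22

Neyman allocation: nₕ = n·NₕSₕ / Σⱼ NⱼSⱼ.
Σ NⱼSⱼ = 9752·215 + 5518·88.6 + 8758·87.4 + 12050·208 = 5.857424 × 10^6.
n_{County 1} = 1512·9752·215 / (5.857424 × 10^6) = 541.22.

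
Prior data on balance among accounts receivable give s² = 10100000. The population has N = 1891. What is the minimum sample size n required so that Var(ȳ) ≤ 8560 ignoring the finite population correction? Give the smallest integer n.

1180

Without fpc, n₀ = s²/D = 10100000/8560 = 1179.9065.
Rounding up, n = 1180.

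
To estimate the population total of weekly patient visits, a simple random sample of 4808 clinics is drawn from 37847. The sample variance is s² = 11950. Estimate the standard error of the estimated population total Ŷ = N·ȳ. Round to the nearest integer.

55748

Var(Ŷ) = N²·Var(ȳ) = N²·(1 − n/N)·s²/n.
f = 4808/37847 = 0.12703781; Var(ȳ) = 0.87296219·11950/4808 = 2.169696.
Var(Ŷ) = 37847² · 2.169696 = 3.1078626 × 10^9.
SE(Ŷ) = √(3.1078626 × 10^9) = 55748.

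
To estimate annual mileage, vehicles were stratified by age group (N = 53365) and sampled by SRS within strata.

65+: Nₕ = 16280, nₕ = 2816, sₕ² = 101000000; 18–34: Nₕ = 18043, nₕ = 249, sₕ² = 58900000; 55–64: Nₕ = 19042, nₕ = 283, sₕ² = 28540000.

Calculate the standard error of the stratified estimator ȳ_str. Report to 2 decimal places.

205.13

Var(ȳ_str) = Σₕ Wₕ²(1 − fₕ)sₕ²/nₕ with Wₕ = Nₕ/N, N = 53365.
65+: Wₕ = 0.30506887; term = 0.30506887²·(1 − 0.17297297)·101000000/2816 = 2760.6045.
18–34: Wₕ = 0.33810550; term = 0.33810550²·(1 − 0.01380037)·58900000/249 = 26667.681.
55–64: Wₕ = 0.35682563; term = 0.35682563²·(1 − 0.01486188)·28540000/283 = 12649.599.
Sum = 42077.885.
SE = √(42077.885) = 205.13.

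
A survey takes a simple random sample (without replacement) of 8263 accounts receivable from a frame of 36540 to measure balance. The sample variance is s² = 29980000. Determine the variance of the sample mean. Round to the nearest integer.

Under SRS without replacement, Var(ȳ) = (1 − f)·s²/n with f = n/N = 8263/36540 = 0.22613574.
Var(ȳ) = (1 − 0.22613574)·29980000/8263 = 0.77386426·3628.2222 = 2807.7515.

2808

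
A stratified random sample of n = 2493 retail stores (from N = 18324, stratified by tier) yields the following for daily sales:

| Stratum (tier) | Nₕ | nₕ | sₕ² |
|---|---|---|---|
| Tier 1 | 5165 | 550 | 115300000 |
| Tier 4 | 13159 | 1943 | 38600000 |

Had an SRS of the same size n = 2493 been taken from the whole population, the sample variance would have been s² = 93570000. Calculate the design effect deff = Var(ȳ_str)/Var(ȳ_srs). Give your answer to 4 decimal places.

Var(ȳ_str) = Σ Wₕ²(1−fₕ)sₕ²/nₕ with Wₕ = Nₕ/18324:
  Tier 1: (5165/18324)²·(1−550/5165)·115300000/550 = 14882.232
  Tier 4: (13159/18324)²·(1−1943/13159)·38600000/1943 = 8732.4242
  → Var(ȳ_str) = 23614.656.
Var(ȳ_srs) = (1 − 2493/18324)·93570000/2493 = 32426.675.
deff = 23614.656 / 32426.675 = 0.7282.

0.7282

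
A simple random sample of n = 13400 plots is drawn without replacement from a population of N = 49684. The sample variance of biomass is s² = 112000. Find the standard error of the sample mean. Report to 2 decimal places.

Under SRS without replacement, Var(ȳ) = (1 − f)·s²/n with f = n/N = 13400/49684 = 0.26970453.
Var(ȳ) = (1 − 0.26970453)·112000/13400 = 0.73029547·8.358209 = 6.1039621.
SE(ȳ) = √(6.1039621) = 2.47.

2.47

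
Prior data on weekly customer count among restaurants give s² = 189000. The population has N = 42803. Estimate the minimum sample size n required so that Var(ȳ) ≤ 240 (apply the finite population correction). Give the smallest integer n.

Without fpc, n₀ = s²/D = 189000/240 = 787.5000.
With fpc, (1 − n/N)·s²/n ≤ D requires n ≥ n₀/(1 + n₀/N) = 787.5000/(1 + 787.5000/42803) = 773.2731.
Rounding up, n = 774.

774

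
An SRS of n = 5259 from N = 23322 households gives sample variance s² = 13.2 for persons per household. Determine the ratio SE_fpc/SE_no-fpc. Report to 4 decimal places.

0.8801

f = n/N = 5259/23322 = 0.22549524.
SE_no-fpc = √(s²/n) = 0.050099729; SE_fpc = √((1−f)s²/n) = 0.044090744.
Ratio = √(1−f) = 0.88005952.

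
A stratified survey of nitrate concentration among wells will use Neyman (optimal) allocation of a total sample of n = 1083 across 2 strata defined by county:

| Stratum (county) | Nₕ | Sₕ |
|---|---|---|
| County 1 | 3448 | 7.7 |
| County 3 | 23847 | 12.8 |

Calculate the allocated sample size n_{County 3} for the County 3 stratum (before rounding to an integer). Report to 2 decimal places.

Neyman allocation: nₕ = n·NₕSₕ / Σⱼ NⱼSⱼ.
Σ NⱼSⱼ = 3448·7.7 + 23847·12.8 = 331791.2.
n_{County 3} = 1083·23847·12.8 / 331791.2 = 996.34.

996.34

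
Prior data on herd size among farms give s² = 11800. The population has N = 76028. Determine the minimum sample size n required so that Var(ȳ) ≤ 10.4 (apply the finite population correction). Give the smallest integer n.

1118

Without fpc, n₀ = s²/D = 11800/10.4 = 1134.6154.
With fpc, (1 − n/N)·s²/n ≤ D requires n ≥ n₀/(1 + n₀/N) = 1134.6154/(1 + 1134.6154/76028) = 1117.9318.
Rounding up, n = 1118.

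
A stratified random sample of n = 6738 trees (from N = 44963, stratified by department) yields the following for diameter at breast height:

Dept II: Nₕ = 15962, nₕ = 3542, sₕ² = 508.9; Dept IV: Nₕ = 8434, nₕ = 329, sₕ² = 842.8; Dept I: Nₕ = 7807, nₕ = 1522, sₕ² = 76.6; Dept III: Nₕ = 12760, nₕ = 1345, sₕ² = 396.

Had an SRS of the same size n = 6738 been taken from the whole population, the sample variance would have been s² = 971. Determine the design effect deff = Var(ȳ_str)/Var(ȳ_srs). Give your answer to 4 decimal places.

1.0051

Var(ȳ_str) = Σ Wₕ²(1−fₕ)sₕ²/nₕ with Wₕ = Nₕ/44963:
  Dept II: (15962/44963)²·(1−3542/15962)·508.9/3542 = 0.014089067
  Dept IV: (8434/44963)²·(1−329/8434)·842.8/329 = 0.086617308
  Dept I: (7807/44963)²·(1−1522/7807)·76.6/1522 = 0.0012214987
  Dept III: (12760/44963)²·(1−1345/12760)·396/1345 = 0.021212357
  → Var(ȳ_str) = 0.12314023.
Var(ȳ_srs) = (1 − 6738/44963)·971/6738 = 0.12251251.
deff = 0.12314023 / 0.12251251 = 1.0051.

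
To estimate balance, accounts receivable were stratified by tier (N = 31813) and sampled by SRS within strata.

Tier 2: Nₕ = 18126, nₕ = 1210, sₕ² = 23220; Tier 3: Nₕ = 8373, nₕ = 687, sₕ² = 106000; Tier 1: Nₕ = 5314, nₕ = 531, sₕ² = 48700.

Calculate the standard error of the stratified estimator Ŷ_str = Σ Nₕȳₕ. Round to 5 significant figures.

Var(Ŷ_str) = Σₕ Nₕ²(1 − fₕ)sₕ²/nₕ.
Tier 2: 18126²·(1 − 1210/18126)·23220/1210 = 5.8840519 × 10^9.
Tier 3: 8373²·(1 − 687/8373)·106000/687 = 9.9295736 × 10^9.
Tier 1: 5314²·(1 − 531/5314)·48700/531 = 2.3310757 × 10^9.
Sum = 1.8144701 × 10^10.
SE = √(1.8144701 × 10^10) = 134700.

134700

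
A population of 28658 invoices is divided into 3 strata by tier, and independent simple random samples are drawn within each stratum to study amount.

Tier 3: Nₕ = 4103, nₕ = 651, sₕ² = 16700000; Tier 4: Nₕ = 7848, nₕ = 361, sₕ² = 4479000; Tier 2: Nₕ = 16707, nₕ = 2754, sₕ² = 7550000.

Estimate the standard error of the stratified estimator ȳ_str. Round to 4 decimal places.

45.9152

Var(ȳ_str) = Σₕ Wₕ²(1 − fₕ)sₕ²/nₕ with Wₕ = Nₕ/N, N = 28658.
Tier 3: Wₕ = 0.14317119; term = 0.14317119²·(1 − 0.15866439)·16700000/651 = 442.40093.
Tier 4: Wₕ = 0.27385023; term = 0.27385023²·(1 − 0.04599898)·4479000/361 = 887.66466.
Tier 2: Wₕ = 0.58297857; term = 0.58297857²·(1 − 0.16484108)·7550000/2754 = 778.13926.
Sum = 2108.2049.
SE = √(2108.2049) = 45.9152.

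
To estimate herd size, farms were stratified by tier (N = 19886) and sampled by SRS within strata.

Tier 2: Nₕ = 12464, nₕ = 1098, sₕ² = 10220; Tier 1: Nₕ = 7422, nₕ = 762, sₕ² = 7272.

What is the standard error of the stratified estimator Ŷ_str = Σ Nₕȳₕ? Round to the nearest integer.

42312

Var(Ŷ_str) = Σₕ Nₕ²(1 − fₕ)sₕ²/nₕ.
Tier 2: 12464²·(1 − 1098/12464)·10220/1098 = 1.3186017 × 10^9.
Tier 1: 7422²·(1 − 762/7422)·7272/762 = 4.7173063 × 10^8.
Sum = 1.7903323 × 10^9.
SE = √(1.7903323 × 10^9) = 42312.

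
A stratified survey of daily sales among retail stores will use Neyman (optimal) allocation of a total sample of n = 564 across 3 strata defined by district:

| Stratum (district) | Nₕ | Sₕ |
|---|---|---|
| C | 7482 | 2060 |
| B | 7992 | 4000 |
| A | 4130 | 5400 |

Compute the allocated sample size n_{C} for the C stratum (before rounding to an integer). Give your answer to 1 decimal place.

124.7

Neyman allocation: nₕ = n·NₕSₕ / Σⱼ NⱼSⱼ.
Σ NⱼSⱼ = 7482·2060 + 7992·4000 + 4130·5400 = 6.968292 × 10^7.
n_{C} = 564·7482·2060 / (6.968292 × 10^7) = 124.7.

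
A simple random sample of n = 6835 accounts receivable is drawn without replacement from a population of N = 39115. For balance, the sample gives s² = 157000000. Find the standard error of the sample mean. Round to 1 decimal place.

137.7

Under SRS without replacement, Var(ȳ) = (1 − f)·s²/n with f = n/N = 6835/39115 = 0.17474115.
Var(ȳ) = (1 − 0.17474115)·157000000/6835 = 0.82525885·22970.007 = 18956.202.
SE(ȳ) = √(18956.202) = 137.7.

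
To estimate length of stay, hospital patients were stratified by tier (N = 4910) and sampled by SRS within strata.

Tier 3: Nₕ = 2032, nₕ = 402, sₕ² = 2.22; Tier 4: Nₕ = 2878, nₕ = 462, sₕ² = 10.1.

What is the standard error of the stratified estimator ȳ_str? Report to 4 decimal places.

Var(ȳ_str) = Σₕ Wₕ²(1 − fₕ)sₕ²/nₕ with Wₕ = Nₕ/N, N = 4910.
Tier 3: Wₕ = 0.41384929; term = 0.41384929²·(1 − 0.19783465)·2.22/402 = 7.5870902 × 10^-4.
Tier 4: Wₕ = 0.58615071; term = 0.58615071²·(1 − 0.16052814)·10.1/462 = 0.0063052765.
Sum = 0.0070639855.
SE = √(0.0070639855) = 0.0840.

0.0840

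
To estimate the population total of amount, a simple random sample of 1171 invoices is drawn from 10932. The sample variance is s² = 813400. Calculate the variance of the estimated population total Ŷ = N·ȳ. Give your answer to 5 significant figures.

Var(Ŷ) = N²·Var(ȳ) = N²·(1 − n/N)·s²/n.
f = 1171/10932 = 0.10711672; Var(ȳ) = 0.89288328·813400/1171 = 620.21457.
Var(Ŷ) = 10932² · 620.21457 = 7.412099 × 10^10.

7.4121 × 10^10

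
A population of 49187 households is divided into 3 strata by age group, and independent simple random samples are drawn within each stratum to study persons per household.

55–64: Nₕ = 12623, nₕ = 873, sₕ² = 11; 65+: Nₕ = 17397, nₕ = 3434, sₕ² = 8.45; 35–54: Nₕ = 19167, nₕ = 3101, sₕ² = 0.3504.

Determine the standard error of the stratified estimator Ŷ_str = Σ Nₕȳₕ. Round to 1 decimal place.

1581.6

Var(Ŷ_str) = Σₕ Nₕ²(1 − fₕ)sₕ²/nₕ.
55–64: 12623²·(1 − 873/12623)·11/873 = 1.8688691 × 10^6.
65+: 17397²·(1 − 3434/17397)·8.45/3434 = 597736.15.
35–54: 19167²·(1 − 3101/19167)·0.3504/3101 = 34795.593.
Sum = 2.5014008 × 10^6.
SE = √(2.5014008 × 10^6) = 1581.6.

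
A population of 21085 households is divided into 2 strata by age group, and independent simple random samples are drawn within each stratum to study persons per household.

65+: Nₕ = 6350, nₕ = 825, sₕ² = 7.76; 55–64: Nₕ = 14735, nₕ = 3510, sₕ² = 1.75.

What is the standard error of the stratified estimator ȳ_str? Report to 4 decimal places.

Var(ȳ_str) = Σₕ Wₕ²(1 − fₕ)sₕ²/nₕ with Wₕ = Nₕ/N, N = 21085.
65+: Wₕ = 0.30116196; term = 0.30116196²·(1 − 0.12992126)·7.76/825 = 7.4227797 × 10^-4.
55–64: Wₕ = 0.69883804; term = 0.69883804²·(1 − 0.23820835)·1.75/3510 = 1.8548988 × 10^-4.
Sum = 9.2776785 × 10^-4.
SE = √(9.2776785 × 10^-4) = 0.0305.

0.0305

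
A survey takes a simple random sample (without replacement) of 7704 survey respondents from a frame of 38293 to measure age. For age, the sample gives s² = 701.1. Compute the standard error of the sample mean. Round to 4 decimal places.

0.2696

Under SRS without replacement, Var(ȳ) = (1 − f)·s²/n with f = n/N = 7704/38293 = 0.20118560.
Var(ȳ) = (1 − 0.20118560)·701.1/7704 = 0.79881440·0.091004673 = 0.072695844.
SE(ȳ) = √(0.072695844) = 0.2696.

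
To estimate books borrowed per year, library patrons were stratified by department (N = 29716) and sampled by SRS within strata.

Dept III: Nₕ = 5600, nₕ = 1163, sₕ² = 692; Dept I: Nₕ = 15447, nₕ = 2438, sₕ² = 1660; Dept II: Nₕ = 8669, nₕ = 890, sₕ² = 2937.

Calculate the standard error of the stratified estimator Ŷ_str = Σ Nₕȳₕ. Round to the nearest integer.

19343

Var(Ŷ_str) = Σₕ Nₕ²(1 − fₕ)sₕ²/nₕ.
Dept III: 5600²·(1 − 1163/5600)·692/1163 = 1.4784404 × 10^7.
Dept I: 15447²·(1 − 2438/15447)·1660/2438 = 1.3682405 × 10^8.
Dept II: 8669²·(1 − 890/8669)·2937/890 = 2.225393 × 10^8.
Sum = 3.7414775 × 10^8.
SE = √(3.7414775 × 10^8) = 19343.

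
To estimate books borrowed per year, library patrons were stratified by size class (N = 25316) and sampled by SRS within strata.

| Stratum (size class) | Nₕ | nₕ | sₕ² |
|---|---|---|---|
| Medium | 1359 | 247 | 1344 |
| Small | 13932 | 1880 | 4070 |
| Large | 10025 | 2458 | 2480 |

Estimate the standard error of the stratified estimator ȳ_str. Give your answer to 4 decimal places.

Var(ȳ_str) = Σₕ Wₕ²(1 − fₕ)sₕ²/nₕ with Wₕ = Nₕ/N, N = 25316.
Medium: Wₕ = 0.05368147; term = 0.05368147²·(1 − 0.18175129)·1344/247 = 0.012830287.
Small: Wₕ = 0.55032391; term = 0.55032391²·(1 − 0.13494114)·4070/1880 = 0.56717747.
Large: Wₕ = 0.39599463; term = 0.39599463²·(1 − 0.24518703)·2480/2458 = 0.11942294.
Sum = 0.6994307.
SE = √(0.6994307) = 0.8363.

0.8363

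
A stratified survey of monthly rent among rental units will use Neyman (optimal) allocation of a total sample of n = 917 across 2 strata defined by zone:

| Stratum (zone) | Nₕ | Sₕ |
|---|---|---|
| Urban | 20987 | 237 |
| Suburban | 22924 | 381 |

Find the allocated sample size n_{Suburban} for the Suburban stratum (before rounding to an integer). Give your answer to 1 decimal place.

584.3

Neyman allocation: nₕ = n·NₕSₕ / Σⱼ NⱼSⱼ.
Σ NⱼSⱼ = 20987·237 + 22924·381 = 1.3707963 × 10^7.
n_{Suburban} = 917·22924·381 / (1.3707963 × 10^7) = 584.3.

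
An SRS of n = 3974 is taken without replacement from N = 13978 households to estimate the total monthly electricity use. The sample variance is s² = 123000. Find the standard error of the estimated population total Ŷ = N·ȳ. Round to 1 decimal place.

65788.2

Var(Ŷ) = N²·Var(ȳ) = N²·(1 − n/N)·s²/n.
f = 3974/13978 = 0.28430391; Var(ȳ) = 0.71569609·123000/3974 = 22.151641.
Var(Ŷ) = 13978² · 22.151641 = 4.3280869 × 10^9.
SE(Ŷ) = √(4.3280869 × 10^9) = 65788.2.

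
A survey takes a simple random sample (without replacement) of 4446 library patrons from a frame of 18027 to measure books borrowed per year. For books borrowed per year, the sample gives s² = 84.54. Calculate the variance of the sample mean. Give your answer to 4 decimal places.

0.0143

Under SRS without replacement, Var(ȳ) = (1 − f)·s²/n with f = n/N = 4446/18027 = 0.24663005.
Var(ȳ) = (1 − 0.24663005)·84.54/4446 = 0.75336995·0.019014845 = 0.014325213.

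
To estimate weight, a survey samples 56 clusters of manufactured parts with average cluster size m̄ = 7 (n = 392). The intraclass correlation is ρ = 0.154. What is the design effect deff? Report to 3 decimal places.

deff = 1 + (7 − 1)·0.154 = 1 + 0.924 = 1.924.

1.924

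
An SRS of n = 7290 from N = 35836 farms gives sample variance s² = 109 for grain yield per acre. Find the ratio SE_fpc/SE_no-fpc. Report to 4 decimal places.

f = n/N = 7290/35836 = 0.20342672.
SE_no-fpc = √(s²/n) = 0.12227833; SE_fpc = √((1−f)s²/n) = 0.10913457.
Ratio = √(1−f) = 0.89250954.

0.8925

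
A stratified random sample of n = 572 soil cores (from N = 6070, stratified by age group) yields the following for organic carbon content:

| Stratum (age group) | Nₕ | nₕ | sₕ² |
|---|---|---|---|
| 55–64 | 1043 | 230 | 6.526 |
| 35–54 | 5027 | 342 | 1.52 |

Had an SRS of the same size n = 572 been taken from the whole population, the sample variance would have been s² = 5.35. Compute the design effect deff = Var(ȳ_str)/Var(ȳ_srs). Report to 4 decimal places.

Var(ȳ_str) = Σ Wₕ²(1−fₕ)sₕ²/nₕ with Wₕ = Nₕ/6070:
  55–64: (1043/6070)²·(1−230/1043)·6.526/230 = 6.530053 × 10^-4
  35–54: (5027/6070)²·(1−342/5027)·1.52/342 = 0.0028409172
  → Var(ȳ_str) = 0.0034939225.
Var(ȳ_srs) = (1 − 572/6070)·5.35/572 = 0.008471763.
deff = 0.0034939225 / 0.008471763 = 0.4124.

0.4124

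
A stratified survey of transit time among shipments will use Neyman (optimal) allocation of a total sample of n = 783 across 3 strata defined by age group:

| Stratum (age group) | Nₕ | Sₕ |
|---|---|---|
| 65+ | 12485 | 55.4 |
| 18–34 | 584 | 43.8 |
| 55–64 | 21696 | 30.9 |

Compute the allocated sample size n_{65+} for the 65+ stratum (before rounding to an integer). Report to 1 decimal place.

390.3

Neyman allocation: nₕ = n·NₕSₕ / Σⱼ NⱼSⱼ.
Σ NⱼSⱼ = 12485·55.4 + 584·43.8 + 21696·30.9 = 1.3876546 × 10^6.
n_{65+} = 783·12485·55.4 / (1.3876546 × 10^6) = 390.3.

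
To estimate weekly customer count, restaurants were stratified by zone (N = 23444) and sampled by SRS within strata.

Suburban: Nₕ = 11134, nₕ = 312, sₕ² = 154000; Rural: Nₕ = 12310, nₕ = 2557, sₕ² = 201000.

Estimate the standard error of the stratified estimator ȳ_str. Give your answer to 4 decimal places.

11.1973

Var(ȳ_str) = Σₕ Wₕ²(1 − fₕ)sₕ²/nₕ with Wₕ = Nₕ/N, N = 23444.
Suburban: Wₕ = 0.47491896; term = 0.47491896²·(1 − 0.02802227)·154000/312 = 108.20852.
Rural: Wₕ = 0.52508104; term = 0.52508104²·(1 − 0.20771730)·201000/2557 = 17.171103.
Sum = 125.37962.
SE = √(125.37962) = 11.1973.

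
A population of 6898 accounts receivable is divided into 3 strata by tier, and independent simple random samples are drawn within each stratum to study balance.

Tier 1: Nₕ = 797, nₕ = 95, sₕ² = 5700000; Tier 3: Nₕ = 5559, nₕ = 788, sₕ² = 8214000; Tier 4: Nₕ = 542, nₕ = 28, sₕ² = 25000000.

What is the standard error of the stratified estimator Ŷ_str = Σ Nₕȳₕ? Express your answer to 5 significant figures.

747510

Var(Ŷ_str) = Σₕ Nₕ²(1 − fₕ)sₕ²/nₕ.
Tier 1: 797²·(1 − 95/797)·5700000/95 = 3.356964 × 10^10.
Tier 3: 5559²·(1 − 788/5559)·8214000/788 = 2.7646144 × 10^11.
Tier 4: 542²·(1 − 28/542)·25000000/28 = 2.4873929 × 10^11.
Sum = 5.5877037 × 10^11.
SE = √(5.5877037 × 10^11) = 747510.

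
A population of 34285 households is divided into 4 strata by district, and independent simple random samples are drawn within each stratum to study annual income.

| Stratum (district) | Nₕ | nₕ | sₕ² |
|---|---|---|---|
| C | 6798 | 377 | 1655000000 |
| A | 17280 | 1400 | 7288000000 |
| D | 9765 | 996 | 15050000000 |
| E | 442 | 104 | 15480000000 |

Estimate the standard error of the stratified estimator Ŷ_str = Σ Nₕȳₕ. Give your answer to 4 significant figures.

Var(Ŷ_str) = Σₕ Nₕ²(1 − fₕ)sₕ²/nₕ.
C: 6798²·(1 − 377/6798)·1655000000/377 = 1.9161984 × 10^14.
A: 17280²·(1 − 1400/17280)·7288000000/1400 = 1.4284813 × 10^15.
D: 9765²·(1 − 996/9765)·15050000000/996 = 1.2938963 × 10^15.
E: 442²·(1 − 104/442)·15480000000/104 = 2.223702 × 10^13.
Sum = 2.9362345 × 10^15.
SE = √(2.9362345 × 10^15) = 5.419 × 10^7.

5.419 × 10^7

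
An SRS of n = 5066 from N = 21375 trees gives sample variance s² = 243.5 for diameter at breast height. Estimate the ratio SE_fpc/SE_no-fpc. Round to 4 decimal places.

0.8735

f = n/N = 5066/21375 = 0.23700585.
SE_no-fpc = √(s²/n) = 0.21923853; SE_fpc = √((1−f)s²/n) = 0.19150384.
Ratio = √(1−f) = 0.87349536.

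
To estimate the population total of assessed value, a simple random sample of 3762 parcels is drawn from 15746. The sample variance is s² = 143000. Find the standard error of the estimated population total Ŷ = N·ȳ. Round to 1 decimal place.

84692.4

Var(Ŷ) = N²·Var(ȳ) = N²·(1 − n/N)·s²/n.
f = 3762/15746 = 0.23891782; Var(ȳ) = 0.76108218·143000/3762 = 28.930024.
Var(Ŷ) = 15746² · 28.930024 = 7.1728094 × 10^9.
SE(Ŷ) = √(7.1728094 × 10^9) = 84692.4.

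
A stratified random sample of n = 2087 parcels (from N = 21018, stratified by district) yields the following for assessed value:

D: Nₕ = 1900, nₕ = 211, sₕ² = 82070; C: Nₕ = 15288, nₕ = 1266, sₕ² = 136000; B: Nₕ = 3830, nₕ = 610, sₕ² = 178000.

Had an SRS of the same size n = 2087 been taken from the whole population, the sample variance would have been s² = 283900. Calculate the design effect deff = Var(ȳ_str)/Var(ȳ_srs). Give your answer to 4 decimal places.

0.5150

Var(ȳ_str) = Σ Wₕ²(1−fₕ)sₕ²/nₕ with Wₕ = Nₕ/21018:
  D: (1900/21018)²·(1−211/1900)·82070/211 = 2.8255465
  C: (15288/21018)²·(1−1266/15288)·136000/1266 = 52.129441
  B: (3830/21018)²·(1−610/3830)·178000/610 = 8.1463307
  → Var(ȳ_str) = 63.101318.
Var(ȳ_srs) = (1 − 2087/21018)·283900/2087 = 122.52511.
deff = 63.101318 / 122.52511 = 0.5150.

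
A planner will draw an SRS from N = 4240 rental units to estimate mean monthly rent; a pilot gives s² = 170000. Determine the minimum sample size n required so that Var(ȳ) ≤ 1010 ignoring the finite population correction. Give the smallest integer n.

169

Without fpc, n₀ = s²/D = 170000/1010 = 168.3168.
Rounding up, n = 169.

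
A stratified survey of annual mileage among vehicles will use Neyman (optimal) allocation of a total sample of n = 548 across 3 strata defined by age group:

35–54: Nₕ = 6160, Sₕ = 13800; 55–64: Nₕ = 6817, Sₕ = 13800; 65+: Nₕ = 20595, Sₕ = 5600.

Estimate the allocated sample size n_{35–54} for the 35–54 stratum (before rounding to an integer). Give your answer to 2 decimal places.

Neyman allocation: nₕ = n·NₕSₕ / Σⱼ NⱼSⱼ.
Σ NⱼSⱼ = 6160·13800 + 6817·13800 + 20595·5600 = 2.944146 × 10^8.
n_{35–54} = 548·6160·13800 / (2.944146 × 10^8) = 158.23.

158.23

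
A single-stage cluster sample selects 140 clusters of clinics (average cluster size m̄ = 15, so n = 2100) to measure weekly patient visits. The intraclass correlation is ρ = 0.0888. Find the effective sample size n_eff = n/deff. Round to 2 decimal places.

936.16

deff = 1 + (15 − 1)·0.0888 = 1 + 1.2432 = 2.2432.
n_eff = 2100 / 2.2432 = 936.16.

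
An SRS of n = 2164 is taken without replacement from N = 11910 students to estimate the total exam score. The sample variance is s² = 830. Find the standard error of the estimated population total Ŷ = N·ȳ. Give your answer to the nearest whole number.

6672

Var(Ŷ) = N²·Var(ȳ) = N²·(1 − n/N)·s²/n.
f = 2164/11910 = 0.18169605; Var(ȳ) = 0.81830395·830/2164 = 0.31385965.
Var(Ŷ) = 11910² · 0.31385965 = 4.4520395 × 10^7.
SE(Ŷ) = √(4.4520395 × 10^7) = 6672.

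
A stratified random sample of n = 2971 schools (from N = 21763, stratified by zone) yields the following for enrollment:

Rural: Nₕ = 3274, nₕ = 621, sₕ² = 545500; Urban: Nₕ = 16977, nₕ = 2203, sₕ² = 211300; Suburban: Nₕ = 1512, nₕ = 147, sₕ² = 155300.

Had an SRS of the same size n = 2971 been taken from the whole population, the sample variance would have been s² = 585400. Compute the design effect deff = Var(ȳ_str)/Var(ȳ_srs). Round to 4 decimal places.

Var(ȳ_str) = Σ Wₕ²(1−fₕ)sₕ²/nₕ with Wₕ = Nₕ/21763:
  Rural: (3274/21763)²·(1−621/3274)·545500/621 = 16.109481
  Urban: (16977/21763)²·(1−2203/16977)·211300/2203 = 50.79331
  Suburban: (1512/21763)²·(1−147/1512)·155300/147 = 4.6036367
  → Var(ȳ_str) = 71.506428.
Var(ȳ_srs) = (1 − 2971/21763)·585400/2971 = 170.13917.
deff = 71.506428 / 170.13917 = 0.4203.

0.4203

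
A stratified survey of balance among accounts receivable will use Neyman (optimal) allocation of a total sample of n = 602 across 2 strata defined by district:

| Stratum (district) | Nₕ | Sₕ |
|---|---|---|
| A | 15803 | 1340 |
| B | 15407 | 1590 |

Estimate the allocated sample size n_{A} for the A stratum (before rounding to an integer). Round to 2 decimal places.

Neyman allocation: nₕ = n·NₕSₕ / Σⱼ NⱼSⱼ.
Σ NⱼSⱼ = 15803·1340 + 15407·1590 = 4.567315 × 10^7.
n_{A} = 602·15803·1340 / (4.567315 × 10^7) = 279.11.

279.11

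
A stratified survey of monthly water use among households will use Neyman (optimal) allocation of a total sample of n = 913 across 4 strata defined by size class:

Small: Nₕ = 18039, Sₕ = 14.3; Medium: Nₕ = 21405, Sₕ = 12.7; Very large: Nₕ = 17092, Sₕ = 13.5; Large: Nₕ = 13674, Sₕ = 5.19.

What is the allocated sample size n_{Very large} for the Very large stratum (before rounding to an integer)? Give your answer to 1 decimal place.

Neyman allocation: nₕ = n·NₕSₕ / Σⱼ NⱼSⱼ.
Σ NⱼSⱼ = 18039·14.3 + 21405·12.7 + 17092·13.5 + 13674·5.19 = 831511.26.
n_{Very large} = 913·17092·13.5 / 831511.26 = 253.4.

253.4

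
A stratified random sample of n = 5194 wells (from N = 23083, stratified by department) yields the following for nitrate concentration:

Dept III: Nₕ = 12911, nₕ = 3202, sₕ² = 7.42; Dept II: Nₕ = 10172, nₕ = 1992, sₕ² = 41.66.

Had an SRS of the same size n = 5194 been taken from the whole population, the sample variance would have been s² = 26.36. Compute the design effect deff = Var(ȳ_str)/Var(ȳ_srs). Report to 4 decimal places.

0.9690

Var(ȳ_str) = Σ Wₕ²(1−fₕ)sₕ²/nₕ with Wₕ = Nₕ/23083:
  Dept III: (12911/23083)²·(1−3202/12911)·7.42/3202 = 5.4517064 × 10^-4
  Dept II: (10172/23083)²·(1−1992/10172)·41.66/1992 = 0.0032659166
  → Var(ȳ_str) = 0.0038110872.
Var(ȳ_srs) = (1 − 5194/23083)·26.36/5194 = 0.0039331207.
deff = 0.0038110872 / 0.0039331207 = 0.9690.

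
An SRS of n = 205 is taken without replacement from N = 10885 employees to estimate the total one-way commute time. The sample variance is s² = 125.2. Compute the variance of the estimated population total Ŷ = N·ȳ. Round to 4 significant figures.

Var(Ŷ) = N²·Var(ȳ) = N²·(1 − n/N)·s²/n.
f = 205/10885 = 0.01883326; Var(ȳ) = 0.98116674·125.2/205 = 0.59922964.
Var(Ŷ) = 10885² · 0.59922964 = 7.099866 × 10^7.

7.100 × 10^7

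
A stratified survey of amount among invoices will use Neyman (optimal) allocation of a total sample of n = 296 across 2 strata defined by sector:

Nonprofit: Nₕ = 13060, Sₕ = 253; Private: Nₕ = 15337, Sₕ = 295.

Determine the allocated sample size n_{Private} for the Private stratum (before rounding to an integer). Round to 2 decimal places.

Neyman allocation: nₕ = n·NₕSₕ / Σⱼ NⱼSⱼ.
Σ NⱼSⱼ = 13060·253 + 15337·295 = 7.828595 × 10^6.
n_{Private} = 296·15337·295 / (7.828595 × 10^6) = 171.07.

171.07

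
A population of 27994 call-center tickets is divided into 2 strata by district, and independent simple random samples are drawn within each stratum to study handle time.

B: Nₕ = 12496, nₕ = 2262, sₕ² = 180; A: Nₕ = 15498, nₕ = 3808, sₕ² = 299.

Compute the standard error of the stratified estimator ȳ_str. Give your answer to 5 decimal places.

Var(ȳ_str) = Σₕ Wₕ²(1 − fₕ)sₕ²/nₕ with Wₕ = Nₕ/N, N = 27994.
B: Wₕ = 0.44638137; term = 0.44638137²·(1 − 0.18101793)·180/2262 = 0.012985731.
A: Wₕ = 0.55361863; term = 0.55361863²·(1 − 0.24570912)·299/3808 = 0.018152419.
Sum = 0.03113815.
SE = √(0.03113815) = 0.17646.

0.17646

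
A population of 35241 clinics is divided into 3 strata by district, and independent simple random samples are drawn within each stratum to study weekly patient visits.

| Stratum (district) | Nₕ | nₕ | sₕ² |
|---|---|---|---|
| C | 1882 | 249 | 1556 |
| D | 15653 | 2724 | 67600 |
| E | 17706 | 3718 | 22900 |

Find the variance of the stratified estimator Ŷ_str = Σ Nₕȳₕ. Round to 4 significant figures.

Var(Ŷ_str) = Σₕ Nₕ²(1 − fₕ)sₕ²/nₕ.
C: 1882²·(1 − 249/1882)·1556/249 = 1.9205077 × 10^7.
D: 15653²·(1 − 2724/15653)·67600/2724 = 5.0222938 × 10^9.
E: 17706²·(1 − 3718/17706)·22900/3718 = 1.5254648 × 10^9.
Sum = 6.5669637 × 10^9.

6.567 × 10^9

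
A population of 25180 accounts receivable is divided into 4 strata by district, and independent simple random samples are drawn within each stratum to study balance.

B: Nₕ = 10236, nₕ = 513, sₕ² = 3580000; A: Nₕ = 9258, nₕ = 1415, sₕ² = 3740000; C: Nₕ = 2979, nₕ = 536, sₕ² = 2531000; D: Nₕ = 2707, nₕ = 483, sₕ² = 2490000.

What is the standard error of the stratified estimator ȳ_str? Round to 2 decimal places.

Var(ȳ_str) = Σₕ Wₕ²(1 − fₕ)sₕ²/nₕ with Wₕ = Nₕ/N, N = 25180.
B: Wₕ = 0.40651311; term = 0.40651311²·(1 − 0.05011723)·3580000/513 = 1095.4304.
A: Wₕ = 0.36767276; term = 0.36767276²·(1 − 0.15284079)·3740000/1415 = 302.69351.
C: Wₕ = 0.11830818; term = 0.11830818²·(1 − 0.17992615)·2531000/536 = 54.201321.
D: Wₕ = 0.10750596; term = 0.10750596²·(1 − 0.17842630)·2490000/483 = 48.951252.
Sum = 1501.2765.
SE = √(1501.2765) = 38.75.

38.75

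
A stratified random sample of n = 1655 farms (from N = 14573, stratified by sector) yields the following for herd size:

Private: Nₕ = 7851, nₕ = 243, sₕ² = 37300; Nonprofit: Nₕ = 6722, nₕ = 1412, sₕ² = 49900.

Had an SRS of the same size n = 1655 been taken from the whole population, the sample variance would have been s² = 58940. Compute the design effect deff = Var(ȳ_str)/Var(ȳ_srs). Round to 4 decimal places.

1.5557

Var(ȳ_str) = Σ Wₕ²(1−fₕ)sₕ²/nₕ with Wₕ = Nₕ/14573:
  Private: (7851/14573)²·(1−243/7851)·37300/243 = 43.171795
  Nonprofit: (6722/14573)²·(1−1412/6722)·49900/1412 = 5.9396513
  → Var(ȳ_str) = 49.111446.
Var(ȳ_srs) = (1 − 1655/14573)·58940/1655 = 31.568827.
deff = 49.111446 / 31.568827 = 1.5557.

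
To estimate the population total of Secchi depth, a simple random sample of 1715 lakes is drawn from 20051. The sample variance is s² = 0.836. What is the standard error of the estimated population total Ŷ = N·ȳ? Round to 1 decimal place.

Var(Ŷ) = N²·Var(ȳ) = N²·(1 − n/N)·s²/n.
f = 1715/20051 = 0.08553189; Var(ȳ) = 0.91446811·0.836/1715 = 4.4576988 × 10^-4.
Var(Ŷ) = 20051² · (4.4576988 × 10^-4) = 179218.48.
SE(Ŷ) = √(179218.48) = 423.3.

423.3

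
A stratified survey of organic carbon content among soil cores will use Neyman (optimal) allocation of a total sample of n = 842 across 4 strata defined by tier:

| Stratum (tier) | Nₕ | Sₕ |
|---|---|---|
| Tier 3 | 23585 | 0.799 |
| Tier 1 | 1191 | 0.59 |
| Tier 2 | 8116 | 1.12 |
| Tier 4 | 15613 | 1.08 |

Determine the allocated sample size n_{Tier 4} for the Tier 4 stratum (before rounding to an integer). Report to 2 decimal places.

Neyman allocation: nₕ = n·NₕSₕ / Σⱼ NⱼSⱼ.
Σ NⱼSⱼ = 23585·0.799 + 1191·0.59 + 8116·1.12 + 15613·1.08 = 45499.065.
n_{Tier 4} = 842·15613·1.08 / 45499.065 = 312.05.

312.05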